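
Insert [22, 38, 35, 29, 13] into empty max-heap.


Insert 22: [22]
Insert 38: [38, 22]
Insert 35: [38, 22, 35]
Insert 29: [38, 29, 35, 22]
Insert 13: [38, 29, 35, 22, 13]

Final heap: [38, 29, 35, 22, 13]


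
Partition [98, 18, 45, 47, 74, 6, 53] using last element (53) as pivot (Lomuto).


Pivot: 53
  18 <= 53: swap -> [18, 98, 45, 47, 74, 6, 53]
  45 <= 53: swap -> [18, 45, 98, 47, 74, 6, 53]
  47 <= 53: swap -> [18, 45, 47, 98, 74, 6, 53]
  6 <= 53: swap -> [18, 45, 47, 6, 74, 98, 53]
Place pivot at 4: [18, 45, 47, 6, 53, 98, 74]

Partitioned: [18, 45, 47, 6, 53, 98, 74]


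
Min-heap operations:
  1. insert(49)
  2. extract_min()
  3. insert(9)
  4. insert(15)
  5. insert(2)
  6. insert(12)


insert(49) -> [49]
extract_min()->49, []
insert(9) -> [9]
insert(15) -> [9, 15]
insert(2) -> [2, 15, 9]
insert(12) -> [2, 12, 9, 15]

Final heap: [2, 12, 9, 15]


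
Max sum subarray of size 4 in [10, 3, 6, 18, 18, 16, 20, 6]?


[0:4]: 37
[1:5]: 45
[2:6]: 58
[3:7]: 72
[4:8]: 60

Max: 72 at [3:7]


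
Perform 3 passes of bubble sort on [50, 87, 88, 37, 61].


Initial: [50, 87, 88, 37, 61]
Pass 1: [50, 87, 37, 61, 88] (2 swaps)
Pass 2: [50, 37, 61, 87, 88] (2 swaps)
Pass 3: [37, 50, 61, 87, 88] (1 swaps)

After 3 passes: [37, 50, 61, 87, 88]


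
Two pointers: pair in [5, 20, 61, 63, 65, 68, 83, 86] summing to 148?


lo=0(5)+hi=7(86)=91
lo=1(20)+hi=7(86)=106
lo=2(61)+hi=7(86)=147
lo=3(63)+hi=7(86)=149
lo=3(63)+hi=6(83)=146
lo=4(65)+hi=6(83)=148

Yes: 65+83=148


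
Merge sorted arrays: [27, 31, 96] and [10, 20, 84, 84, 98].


Take 10 from B
Take 20 from B
Take 27 from A
Take 31 from A
Take 84 from B
Take 84 from B
Take 96 from A

Merged: [10, 20, 27, 31, 84, 84, 96, 98]


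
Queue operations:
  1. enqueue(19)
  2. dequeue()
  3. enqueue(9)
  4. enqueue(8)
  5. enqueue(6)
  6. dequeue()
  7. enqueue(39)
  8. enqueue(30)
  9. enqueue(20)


enqueue(19) -> [19]
dequeue()->19, []
enqueue(9) -> [9]
enqueue(8) -> [9, 8]
enqueue(6) -> [9, 8, 6]
dequeue()->9, [8, 6]
enqueue(39) -> [8, 6, 39]
enqueue(30) -> [8, 6, 39, 30]
enqueue(20) -> [8, 6, 39, 30, 20]

Final queue: [8, 6, 39, 30, 20]


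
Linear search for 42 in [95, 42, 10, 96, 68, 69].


i=0: 95!=42
i=1: 42==42 found!

Found at 1, 2 comps


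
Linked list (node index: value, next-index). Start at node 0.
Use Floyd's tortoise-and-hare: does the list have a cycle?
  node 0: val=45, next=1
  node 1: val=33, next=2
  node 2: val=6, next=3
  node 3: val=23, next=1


Floyd's tortoise (slow, +1) and hare (fast, +2):
  init: slow=0, fast=0
  step 1: slow=1, fast=2
  step 2: slow=2, fast=1
  step 3: slow=3, fast=3
  slow == fast at node 3: cycle detected

Cycle: yes


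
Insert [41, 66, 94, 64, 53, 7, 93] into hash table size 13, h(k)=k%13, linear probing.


Insert 41: h=2 -> slot 2
Insert 66: h=1 -> slot 1
Insert 94: h=3 -> slot 3
Insert 64: h=12 -> slot 12
Insert 53: h=1, 3 probes -> slot 4
Insert 7: h=7 -> slot 7
Insert 93: h=2, 3 probes -> slot 5

Table: [None, 66, 41, 94, 53, 93, None, 7, None, None, None, None, 64]


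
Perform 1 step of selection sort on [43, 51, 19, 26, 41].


Initial: [43, 51, 19, 26, 41]
Step 1: min=19 at 2
  Swap: [19, 51, 43, 26, 41]

After 1 step: [19, 51, 43, 26, 41]


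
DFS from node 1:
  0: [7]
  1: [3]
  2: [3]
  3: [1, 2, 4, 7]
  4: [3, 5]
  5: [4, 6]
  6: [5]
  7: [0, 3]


Visit 1, push [3]
Visit 3, push [7, 4, 2]
Visit 2, push []
Visit 4, push [5]
Visit 5, push [6]
Visit 6, push []
Visit 7, push [0]
Visit 0, push []

DFS order: [1, 3, 2, 4, 5, 6, 7, 0]


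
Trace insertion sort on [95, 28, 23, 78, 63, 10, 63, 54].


Initial: [95, 28, 23, 78, 63, 10, 63, 54]
Insert 28: [28, 95, 23, 78, 63, 10, 63, 54]
Insert 23: [23, 28, 95, 78, 63, 10, 63, 54]
Insert 78: [23, 28, 78, 95, 63, 10, 63, 54]
Insert 63: [23, 28, 63, 78, 95, 10, 63, 54]
Insert 10: [10, 23, 28, 63, 78, 95, 63, 54]
Insert 63: [10, 23, 28, 63, 63, 78, 95, 54]
Insert 54: [10, 23, 28, 54, 63, 63, 78, 95]

Sorted: [10, 23, 28, 54, 63, 63, 78, 95]


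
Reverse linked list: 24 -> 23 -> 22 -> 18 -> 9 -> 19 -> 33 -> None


Step 1: curr=24, set curr.next=prev(None) | reversed so far: 24
Step 2: curr=23, set curr.next=prev(24) | reversed so far: 23 -> 24
Step 3: curr=22, set curr.next=prev(23) | reversed so far: 22 -> 23 -> 24
Step 4: curr=18, set curr.next=prev(22) | reversed so far: 18 -> 22 -> 23 -> 24
Step 5: curr=9, set curr.next=prev(18) | reversed so far: 9 -> 18 -> 22 -> 23 -> 24
Step 6: curr=19, set curr.next=prev(9) | reversed so far: 19 -> 9 -> 18 -> 22 -> 23 -> 24
Step 7: curr=33, set curr.next=prev(19) | reversed so far: 33 -> 19 -> 9 -> 18 -> 22 -> 23 -> 24

33 -> 19 -> 9 -> 18 -> 22 -> 23 -> 24 -> None


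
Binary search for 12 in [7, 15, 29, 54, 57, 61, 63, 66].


Step 1: lo=0, hi=7, mid=3, val=54
Step 2: lo=0, hi=2, mid=1, val=15
Step 3: lo=0, hi=0, mid=0, val=7

Not found


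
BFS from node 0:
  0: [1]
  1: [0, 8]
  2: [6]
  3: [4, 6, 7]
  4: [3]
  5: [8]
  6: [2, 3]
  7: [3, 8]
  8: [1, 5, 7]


Visit 0, enqueue [1]
Visit 1, enqueue [8]
Visit 8, enqueue [5, 7]
Visit 5, enqueue []
Visit 7, enqueue [3]
Visit 3, enqueue [4, 6]
Visit 4, enqueue []
Visit 6, enqueue [2]
Visit 2, enqueue []

BFS order: [0, 1, 8, 5, 7, 3, 4, 6, 2]


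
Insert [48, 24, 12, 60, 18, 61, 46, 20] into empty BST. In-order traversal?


Insert 48: root
Insert 24: L from 48
Insert 12: L from 48 -> L from 24
Insert 60: R from 48
Insert 18: L from 48 -> L from 24 -> R from 12
Insert 61: R from 48 -> R from 60
Insert 46: L from 48 -> R from 24
Insert 20: L from 48 -> L from 24 -> R from 12 -> R from 18

In-order: [12, 18, 20, 24, 46, 48, 60, 61]


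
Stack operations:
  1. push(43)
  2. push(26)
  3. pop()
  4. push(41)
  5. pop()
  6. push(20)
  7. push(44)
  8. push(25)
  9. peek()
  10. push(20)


push(43) -> [43]
push(26) -> [43, 26]
pop()->26, [43]
push(41) -> [43, 41]
pop()->41, [43]
push(20) -> [43, 20]
push(44) -> [43, 20, 44]
push(25) -> [43, 20, 44, 25]
peek()->25
push(20) -> [43, 20, 44, 25, 20]

Final stack: [43, 20, 44, 25, 20]


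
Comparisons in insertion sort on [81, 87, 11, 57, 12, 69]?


Algorithm: insertion sort
Input: [81, 87, 11, 57, 12, 69]
Sorted: [11, 12, 57, 69, 81, 87]

13


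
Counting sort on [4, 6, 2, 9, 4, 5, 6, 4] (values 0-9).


Input: [4, 6, 2, 9, 4, 5, 6, 4]
Counts: [0, 0, 1, 0, 3, 1, 2, 0, 0, 1]

Sorted: [2, 4, 4, 4, 5, 6, 6, 9]


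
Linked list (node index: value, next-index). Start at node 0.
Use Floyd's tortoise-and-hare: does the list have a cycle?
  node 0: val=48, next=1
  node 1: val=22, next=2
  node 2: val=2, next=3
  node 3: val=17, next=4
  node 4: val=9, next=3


Floyd's tortoise (slow, +1) and hare (fast, +2):
  init: slow=0, fast=0
  step 1: slow=1, fast=2
  step 2: slow=2, fast=4
  step 3: slow=3, fast=4
  step 4: slow=4, fast=4
  slow == fast at node 4: cycle detected

Cycle: yes


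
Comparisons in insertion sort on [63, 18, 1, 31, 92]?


Algorithm: insertion sort
Input: [63, 18, 1, 31, 92]
Sorted: [1, 18, 31, 63, 92]

6


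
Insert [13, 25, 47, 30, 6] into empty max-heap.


Insert 13: [13]
Insert 25: [25, 13]
Insert 47: [47, 13, 25]
Insert 30: [47, 30, 25, 13]
Insert 6: [47, 30, 25, 13, 6]

Final heap: [47, 30, 25, 13, 6]


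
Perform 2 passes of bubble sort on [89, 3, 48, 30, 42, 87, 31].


Initial: [89, 3, 48, 30, 42, 87, 31]
Pass 1: [3, 48, 30, 42, 87, 31, 89] (6 swaps)
Pass 2: [3, 30, 42, 48, 31, 87, 89] (3 swaps)

After 2 passes: [3, 30, 42, 48, 31, 87, 89]


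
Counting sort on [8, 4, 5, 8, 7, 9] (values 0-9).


Input: [8, 4, 5, 8, 7, 9]
Counts: [0, 0, 0, 0, 1, 1, 0, 1, 2, 1]

Sorted: [4, 5, 7, 8, 8, 9]


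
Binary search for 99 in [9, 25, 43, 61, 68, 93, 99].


Step 1: lo=0, hi=6, mid=3, val=61
Step 2: lo=4, hi=6, mid=5, val=93
Step 3: lo=6, hi=6, mid=6, val=99

Found at index 6


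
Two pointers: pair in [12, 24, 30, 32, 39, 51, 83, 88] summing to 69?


lo=0(12)+hi=7(88)=100
lo=0(12)+hi=6(83)=95
lo=0(12)+hi=5(51)=63
lo=1(24)+hi=5(51)=75
lo=1(24)+hi=4(39)=63
lo=2(30)+hi=4(39)=69

Yes: 30+39=69


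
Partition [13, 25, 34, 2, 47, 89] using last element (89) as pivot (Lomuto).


Pivot: 89
  13 <= 89: advance i (no swap)
  25 <= 89: advance i (no swap)
  34 <= 89: advance i (no swap)
  2 <= 89: advance i (no swap)
  47 <= 89: advance i (no swap)
Place pivot at 5: [13, 25, 34, 2, 47, 89]

Partitioned: [13, 25, 34, 2, 47, 89]


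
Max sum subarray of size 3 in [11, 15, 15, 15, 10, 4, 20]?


[0:3]: 41
[1:4]: 45
[2:5]: 40
[3:6]: 29
[4:7]: 34

Max: 45 at [1:4]


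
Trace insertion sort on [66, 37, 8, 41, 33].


Initial: [66, 37, 8, 41, 33]
Insert 37: [37, 66, 8, 41, 33]
Insert 8: [8, 37, 66, 41, 33]
Insert 41: [8, 37, 41, 66, 33]
Insert 33: [8, 33, 37, 41, 66]

Sorted: [8, 33, 37, 41, 66]


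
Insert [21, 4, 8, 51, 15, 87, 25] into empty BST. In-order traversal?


Insert 21: root
Insert 4: L from 21
Insert 8: L from 21 -> R from 4
Insert 51: R from 21
Insert 15: L from 21 -> R from 4 -> R from 8
Insert 87: R from 21 -> R from 51
Insert 25: R from 21 -> L from 51

In-order: [4, 8, 15, 21, 25, 51, 87]


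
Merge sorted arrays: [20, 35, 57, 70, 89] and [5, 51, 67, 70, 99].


Take 5 from B
Take 20 from A
Take 35 from A
Take 51 from B
Take 57 from A
Take 67 from B
Take 70 from A
Take 70 from B
Take 89 from A

Merged: [5, 20, 35, 51, 57, 67, 70, 70, 89, 99]


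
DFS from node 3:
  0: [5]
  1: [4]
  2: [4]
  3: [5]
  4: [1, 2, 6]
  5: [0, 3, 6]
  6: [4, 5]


Visit 3, push [5]
Visit 5, push [6, 0]
Visit 0, push []
Visit 6, push [4]
Visit 4, push [2, 1]
Visit 1, push []
Visit 2, push []

DFS order: [3, 5, 0, 6, 4, 1, 2]


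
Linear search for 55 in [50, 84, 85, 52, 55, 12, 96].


i=0: 50!=55
i=1: 84!=55
i=2: 85!=55
i=3: 52!=55
i=4: 55==55 found!

Found at 4, 5 comps


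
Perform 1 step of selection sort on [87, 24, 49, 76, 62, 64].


Initial: [87, 24, 49, 76, 62, 64]
Step 1: min=24 at 1
  Swap: [24, 87, 49, 76, 62, 64]

After 1 step: [24, 87, 49, 76, 62, 64]


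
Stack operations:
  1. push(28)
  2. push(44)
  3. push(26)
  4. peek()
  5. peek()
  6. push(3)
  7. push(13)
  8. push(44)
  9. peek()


push(28) -> [28]
push(44) -> [28, 44]
push(26) -> [28, 44, 26]
peek()->26
peek()->26
push(3) -> [28, 44, 26, 3]
push(13) -> [28, 44, 26, 3, 13]
push(44) -> [28, 44, 26, 3, 13, 44]
peek()->44

Final stack: [28, 44, 26, 3, 13, 44]


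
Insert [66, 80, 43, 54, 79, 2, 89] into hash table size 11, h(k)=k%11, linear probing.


Insert 66: h=0 -> slot 0
Insert 80: h=3 -> slot 3
Insert 43: h=10 -> slot 10
Insert 54: h=10, 2 probes -> slot 1
Insert 79: h=2 -> slot 2
Insert 2: h=2, 2 probes -> slot 4
Insert 89: h=1, 4 probes -> slot 5

Table: [66, 54, 79, 80, 2, 89, None, None, None, None, 43]


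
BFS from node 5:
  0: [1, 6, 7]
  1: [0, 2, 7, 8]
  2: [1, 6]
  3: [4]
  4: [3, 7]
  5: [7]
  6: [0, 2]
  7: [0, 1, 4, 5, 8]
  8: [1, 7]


Visit 5, enqueue [7]
Visit 7, enqueue [0, 1, 4, 8]
Visit 0, enqueue [6]
Visit 1, enqueue [2]
Visit 4, enqueue [3]
Visit 8, enqueue []
Visit 6, enqueue []
Visit 2, enqueue []
Visit 3, enqueue []

BFS order: [5, 7, 0, 1, 4, 8, 6, 2, 3]


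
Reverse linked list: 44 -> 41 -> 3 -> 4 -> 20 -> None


Step 1: curr=44, set curr.next=prev(None) | reversed so far: 44
Step 2: curr=41, set curr.next=prev(44) | reversed so far: 41 -> 44
Step 3: curr=3, set curr.next=prev(41) | reversed so far: 3 -> 41 -> 44
Step 4: curr=4, set curr.next=prev(3) | reversed so far: 4 -> 3 -> 41 -> 44
Step 5: curr=20, set curr.next=prev(4) | reversed so far: 20 -> 4 -> 3 -> 41 -> 44

20 -> 4 -> 3 -> 41 -> 44 -> None


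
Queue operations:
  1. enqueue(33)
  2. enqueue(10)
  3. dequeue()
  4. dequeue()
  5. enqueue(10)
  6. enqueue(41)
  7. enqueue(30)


enqueue(33) -> [33]
enqueue(10) -> [33, 10]
dequeue()->33, [10]
dequeue()->10, []
enqueue(10) -> [10]
enqueue(41) -> [10, 41]
enqueue(30) -> [10, 41, 30]

Final queue: [10, 41, 30]


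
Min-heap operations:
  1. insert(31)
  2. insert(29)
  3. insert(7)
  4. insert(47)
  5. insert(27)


insert(31) -> [31]
insert(29) -> [29, 31]
insert(7) -> [7, 31, 29]
insert(47) -> [7, 31, 29, 47]
insert(27) -> [7, 27, 29, 47, 31]

Final heap: [7, 27, 29, 47, 31]


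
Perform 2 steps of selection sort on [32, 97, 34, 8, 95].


Initial: [32, 97, 34, 8, 95]
Step 1: min=8 at 3
  Swap: [8, 97, 34, 32, 95]
Step 2: min=32 at 3
  Swap: [8, 32, 34, 97, 95]

After 2 steps: [8, 32, 34, 97, 95]


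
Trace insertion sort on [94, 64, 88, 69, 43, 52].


Initial: [94, 64, 88, 69, 43, 52]
Insert 64: [64, 94, 88, 69, 43, 52]
Insert 88: [64, 88, 94, 69, 43, 52]
Insert 69: [64, 69, 88, 94, 43, 52]
Insert 43: [43, 64, 69, 88, 94, 52]
Insert 52: [43, 52, 64, 69, 88, 94]

Sorted: [43, 52, 64, 69, 88, 94]


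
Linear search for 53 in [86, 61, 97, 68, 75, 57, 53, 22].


i=0: 86!=53
i=1: 61!=53
i=2: 97!=53
i=3: 68!=53
i=4: 75!=53
i=5: 57!=53
i=6: 53==53 found!

Found at 6, 7 comps


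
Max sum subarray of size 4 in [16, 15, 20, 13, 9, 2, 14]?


[0:4]: 64
[1:5]: 57
[2:6]: 44
[3:7]: 38

Max: 64 at [0:4]


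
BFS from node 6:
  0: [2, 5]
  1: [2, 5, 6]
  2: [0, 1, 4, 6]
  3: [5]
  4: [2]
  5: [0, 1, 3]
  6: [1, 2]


Visit 6, enqueue [1, 2]
Visit 1, enqueue [5]
Visit 2, enqueue [0, 4]
Visit 5, enqueue [3]
Visit 0, enqueue []
Visit 4, enqueue []
Visit 3, enqueue []

BFS order: [6, 1, 2, 5, 0, 4, 3]


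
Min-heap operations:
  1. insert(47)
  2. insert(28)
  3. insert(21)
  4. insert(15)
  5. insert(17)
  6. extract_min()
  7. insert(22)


insert(47) -> [47]
insert(28) -> [28, 47]
insert(21) -> [21, 47, 28]
insert(15) -> [15, 21, 28, 47]
insert(17) -> [15, 17, 28, 47, 21]
extract_min()->15, [17, 21, 28, 47]
insert(22) -> [17, 21, 28, 47, 22]

Final heap: [17, 21, 28, 47, 22]


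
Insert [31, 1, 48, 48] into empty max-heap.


Insert 31: [31]
Insert 1: [31, 1]
Insert 48: [48, 1, 31]
Insert 48: [48, 48, 31, 1]

Final heap: [48, 48, 31, 1]


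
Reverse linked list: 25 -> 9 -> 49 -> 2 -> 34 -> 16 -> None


Step 1: curr=25, set curr.next=prev(None) | reversed so far: 25
Step 2: curr=9, set curr.next=prev(25) | reversed so far: 9 -> 25
Step 3: curr=49, set curr.next=prev(9) | reversed so far: 49 -> 9 -> 25
Step 4: curr=2, set curr.next=prev(49) | reversed so far: 2 -> 49 -> 9 -> 25
Step 5: curr=34, set curr.next=prev(2) | reversed so far: 34 -> 2 -> 49 -> 9 -> 25
Step 6: curr=16, set curr.next=prev(34) | reversed so far: 16 -> 34 -> 2 -> 49 -> 9 -> 25

16 -> 34 -> 2 -> 49 -> 9 -> 25 -> None


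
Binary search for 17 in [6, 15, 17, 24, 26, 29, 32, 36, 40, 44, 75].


Step 1: lo=0, hi=10, mid=5, val=29
Step 2: lo=0, hi=4, mid=2, val=17

Found at index 2


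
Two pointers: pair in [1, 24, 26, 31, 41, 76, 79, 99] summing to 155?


lo=0(1)+hi=7(99)=100
lo=1(24)+hi=7(99)=123
lo=2(26)+hi=7(99)=125
lo=3(31)+hi=7(99)=130
lo=4(41)+hi=7(99)=140
lo=5(76)+hi=7(99)=175
lo=5(76)+hi=6(79)=155

Yes: 76+79=155


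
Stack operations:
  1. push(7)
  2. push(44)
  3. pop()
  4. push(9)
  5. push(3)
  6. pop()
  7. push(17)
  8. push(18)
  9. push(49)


push(7) -> [7]
push(44) -> [7, 44]
pop()->44, [7]
push(9) -> [7, 9]
push(3) -> [7, 9, 3]
pop()->3, [7, 9]
push(17) -> [7, 9, 17]
push(18) -> [7, 9, 17, 18]
push(49) -> [7, 9, 17, 18, 49]

Final stack: [7, 9, 17, 18, 49]


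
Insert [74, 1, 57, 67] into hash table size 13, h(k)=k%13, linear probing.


Insert 74: h=9 -> slot 9
Insert 1: h=1 -> slot 1
Insert 57: h=5 -> slot 5
Insert 67: h=2 -> slot 2

Table: [None, 1, 67, None, None, 57, None, None, None, 74, None, None, None]


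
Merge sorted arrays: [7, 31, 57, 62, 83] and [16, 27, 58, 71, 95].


Take 7 from A
Take 16 from B
Take 27 from B
Take 31 from A
Take 57 from A
Take 58 from B
Take 62 from A
Take 71 from B
Take 83 from A

Merged: [7, 16, 27, 31, 57, 58, 62, 71, 83, 95]


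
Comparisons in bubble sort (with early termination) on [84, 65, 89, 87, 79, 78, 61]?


Algorithm: bubble sort (with early termination)
Input: [84, 65, 89, 87, 79, 78, 61]
Sorted: [61, 65, 78, 79, 84, 87, 89]

21


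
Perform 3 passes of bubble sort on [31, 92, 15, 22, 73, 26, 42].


Initial: [31, 92, 15, 22, 73, 26, 42]
Pass 1: [31, 15, 22, 73, 26, 42, 92] (5 swaps)
Pass 2: [15, 22, 31, 26, 42, 73, 92] (4 swaps)
Pass 3: [15, 22, 26, 31, 42, 73, 92] (1 swaps)

After 3 passes: [15, 22, 26, 31, 42, 73, 92]


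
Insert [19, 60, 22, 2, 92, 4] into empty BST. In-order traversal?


Insert 19: root
Insert 60: R from 19
Insert 22: R from 19 -> L from 60
Insert 2: L from 19
Insert 92: R from 19 -> R from 60
Insert 4: L from 19 -> R from 2

In-order: [2, 4, 19, 22, 60, 92]


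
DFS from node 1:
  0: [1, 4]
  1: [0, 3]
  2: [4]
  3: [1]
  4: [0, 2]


Visit 1, push [3, 0]
Visit 0, push [4]
Visit 4, push [2]
Visit 2, push []
Visit 3, push []

DFS order: [1, 0, 4, 2, 3]


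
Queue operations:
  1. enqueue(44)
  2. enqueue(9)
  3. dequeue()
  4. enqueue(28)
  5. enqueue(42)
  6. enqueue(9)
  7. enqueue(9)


enqueue(44) -> [44]
enqueue(9) -> [44, 9]
dequeue()->44, [9]
enqueue(28) -> [9, 28]
enqueue(42) -> [9, 28, 42]
enqueue(9) -> [9, 28, 42, 9]
enqueue(9) -> [9, 28, 42, 9, 9]

Final queue: [9, 28, 42, 9, 9]


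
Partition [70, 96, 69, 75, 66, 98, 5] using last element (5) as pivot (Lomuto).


Pivot: 5
Place pivot at 0: [5, 96, 69, 75, 66, 98, 70]

Partitioned: [5, 96, 69, 75, 66, 98, 70]


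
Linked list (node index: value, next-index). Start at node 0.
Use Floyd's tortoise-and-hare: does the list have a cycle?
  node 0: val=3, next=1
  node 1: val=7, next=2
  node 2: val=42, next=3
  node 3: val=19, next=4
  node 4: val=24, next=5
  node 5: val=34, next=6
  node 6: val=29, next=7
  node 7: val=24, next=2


Floyd's tortoise (slow, +1) and hare (fast, +2):
  init: slow=0, fast=0
  step 1: slow=1, fast=2
  step 2: slow=2, fast=4
  step 3: slow=3, fast=6
  step 4: slow=4, fast=2
  step 5: slow=5, fast=4
  step 6: slow=6, fast=6
  slow == fast at node 6: cycle detected

Cycle: yes


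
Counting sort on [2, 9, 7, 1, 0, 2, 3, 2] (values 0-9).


Input: [2, 9, 7, 1, 0, 2, 3, 2]
Counts: [1, 1, 3, 1, 0, 0, 0, 1, 0, 1]

Sorted: [0, 1, 2, 2, 2, 3, 7, 9]


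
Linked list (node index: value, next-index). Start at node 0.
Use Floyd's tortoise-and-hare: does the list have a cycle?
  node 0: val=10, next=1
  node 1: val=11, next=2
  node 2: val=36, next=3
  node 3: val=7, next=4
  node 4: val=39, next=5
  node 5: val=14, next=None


Floyd's tortoise (slow, +1) and hare (fast, +2):
  init: slow=0, fast=0
  step 1: slow=1, fast=2
  step 2: slow=2, fast=4
  step 3: fast 4->5->None, no cycle

Cycle: no


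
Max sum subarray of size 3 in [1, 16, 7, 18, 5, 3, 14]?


[0:3]: 24
[1:4]: 41
[2:5]: 30
[3:6]: 26
[4:7]: 22

Max: 41 at [1:4]


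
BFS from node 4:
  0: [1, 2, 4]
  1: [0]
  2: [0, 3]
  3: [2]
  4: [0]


Visit 4, enqueue [0]
Visit 0, enqueue [1, 2]
Visit 1, enqueue []
Visit 2, enqueue [3]
Visit 3, enqueue []

BFS order: [4, 0, 1, 2, 3]


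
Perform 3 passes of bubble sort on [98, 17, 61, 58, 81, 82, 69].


Initial: [98, 17, 61, 58, 81, 82, 69]
Pass 1: [17, 61, 58, 81, 82, 69, 98] (6 swaps)
Pass 2: [17, 58, 61, 81, 69, 82, 98] (2 swaps)
Pass 3: [17, 58, 61, 69, 81, 82, 98] (1 swaps)

After 3 passes: [17, 58, 61, 69, 81, 82, 98]


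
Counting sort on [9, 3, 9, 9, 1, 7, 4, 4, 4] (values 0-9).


Input: [9, 3, 9, 9, 1, 7, 4, 4, 4]
Counts: [0, 1, 0, 1, 3, 0, 0, 1, 0, 3]

Sorted: [1, 3, 4, 4, 4, 7, 9, 9, 9]


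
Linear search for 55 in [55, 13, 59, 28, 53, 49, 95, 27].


i=0: 55==55 found!

Found at 0, 1 comps


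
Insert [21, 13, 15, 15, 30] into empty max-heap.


Insert 21: [21]
Insert 13: [21, 13]
Insert 15: [21, 13, 15]
Insert 15: [21, 15, 15, 13]
Insert 30: [30, 21, 15, 13, 15]

Final heap: [30, 21, 15, 13, 15]


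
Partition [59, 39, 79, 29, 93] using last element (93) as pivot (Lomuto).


Pivot: 93
  59 <= 93: advance i (no swap)
  39 <= 93: advance i (no swap)
  79 <= 93: advance i (no swap)
  29 <= 93: advance i (no swap)
Place pivot at 4: [59, 39, 79, 29, 93]

Partitioned: [59, 39, 79, 29, 93]


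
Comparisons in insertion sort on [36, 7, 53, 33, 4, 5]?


Algorithm: insertion sort
Input: [36, 7, 53, 33, 4, 5]
Sorted: [4, 5, 7, 33, 36, 53]

14


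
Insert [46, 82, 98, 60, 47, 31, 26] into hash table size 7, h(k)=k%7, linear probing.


Insert 46: h=4 -> slot 4
Insert 82: h=5 -> slot 5
Insert 98: h=0 -> slot 0
Insert 60: h=4, 2 probes -> slot 6
Insert 47: h=5, 3 probes -> slot 1
Insert 31: h=3 -> slot 3
Insert 26: h=5, 4 probes -> slot 2

Table: [98, 47, 26, 31, 46, 82, 60]


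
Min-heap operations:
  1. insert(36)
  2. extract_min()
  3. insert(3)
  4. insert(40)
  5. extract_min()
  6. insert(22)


insert(36) -> [36]
extract_min()->36, []
insert(3) -> [3]
insert(40) -> [3, 40]
extract_min()->3, [40]
insert(22) -> [22, 40]

Final heap: [22, 40]


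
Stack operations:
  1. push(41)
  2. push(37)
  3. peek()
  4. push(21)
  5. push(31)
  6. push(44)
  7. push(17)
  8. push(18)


push(41) -> [41]
push(37) -> [41, 37]
peek()->37
push(21) -> [41, 37, 21]
push(31) -> [41, 37, 21, 31]
push(44) -> [41, 37, 21, 31, 44]
push(17) -> [41, 37, 21, 31, 44, 17]
push(18) -> [41, 37, 21, 31, 44, 17, 18]

Final stack: [41, 37, 21, 31, 44, 17, 18]


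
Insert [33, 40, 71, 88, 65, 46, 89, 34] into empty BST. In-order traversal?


Insert 33: root
Insert 40: R from 33
Insert 71: R from 33 -> R from 40
Insert 88: R from 33 -> R from 40 -> R from 71
Insert 65: R from 33 -> R from 40 -> L from 71
Insert 46: R from 33 -> R from 40 -> L from 71 -> L from 65
Insert 89: R from 33 -> R from 40 -> R from 71 -> R from 88
Insert 34: R from 33 -> L from 40

In-order: [33, 34, 40, 46, 65, 71, 88, 89]


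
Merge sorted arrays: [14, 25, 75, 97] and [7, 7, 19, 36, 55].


Take 7 from B
Take 7 from B
Take 14 from A
Take 19 from B
Take 25 from A
Take 36 from B
Take 55 from B

Merged: [7, 7, 14, 19, 25, 36, 55, 75, 97]


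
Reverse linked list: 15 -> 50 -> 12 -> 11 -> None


Step 1: curr=15, set curr.next=prev(None) | reversed so far: 15
Step 2: curr=50, set curr.next=prev(15) | reversed so far: 50 -> 15
Step 3: curr=12, set curr.next=prev(50) | reversed so far: 12 -> 50 -> 15
Step 4: curr=11, set curr.next=prev(12) | reversed so far: 11 -> 12 -> 50 -> 15

11 -> 12 -> 50 -> 15 -> None


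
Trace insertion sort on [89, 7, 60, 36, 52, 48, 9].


Initial: [89, 7, 60, 36, 52, 48, 9]
Insert 7: [7, 89, 60, 36, 52, 48, 9]
Insert 60: [7, 60, 89, 36, 52, 48, 9]
Insert 36: [7, 36, 60, 89, 52, 48, 9]
Insert 52: [7, 36, 52, 60, 89, 48, 9]
Insert 48: [7, 36, 48, 52, 60, 89, 9]
Insert 9: [7, 9, 36, 48, 52, 60, 89]

Sorted: [7, 9, 36, 48, 52, 60, 89]


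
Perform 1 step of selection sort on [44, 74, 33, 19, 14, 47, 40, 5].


Initial: [44, 74, 33, 19, 14, 47, 40, 5]
Step 1: min=5 at 7
  Swap: [5, 74, 33, 19, 14, 47, 40, 44]

After 1 step: [5, 74, 33, 19, 14, 47, 40, 44]


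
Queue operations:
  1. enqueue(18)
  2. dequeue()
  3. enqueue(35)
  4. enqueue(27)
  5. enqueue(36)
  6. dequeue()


enqueue(18) -> [18]
dequeue()->18, []
enqueue(35) -> [35]
enqueue(27) -> [35, 27]
enqueue(36) -> [35, 27, 36]
dequeue()->35, [27, 36]

Final queue: [27, 36]


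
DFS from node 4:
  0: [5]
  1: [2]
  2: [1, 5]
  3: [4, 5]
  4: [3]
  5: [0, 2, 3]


Visit 4, push [3]
Visit 3, push [5]
Visit 5, push [2, 0]
Visit 0, push []
Visit 2, push [1]
Visit 1, push []

DFS order: [4, 3, 5, 0, 2, 1]


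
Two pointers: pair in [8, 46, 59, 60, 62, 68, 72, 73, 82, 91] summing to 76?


lo=0(8)+hi=9(91)=99
lo=0(8)+hi=8(82)=90
lo=0(8)+hi=7(73)=81
lo=0(8)+hi=6(72)=80
lo=0(8)+hi=5(68)=76

Yes: 8+68=76


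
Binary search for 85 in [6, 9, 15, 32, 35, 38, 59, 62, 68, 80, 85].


Step 1: lo=0, hi=10, mid=5, val=38
Step 2: lo=6, hi=10, mid=8, val=68
Step 3: lo=9, hi=10, mid=9, val=80
Step 4: lo=10, hi=10, mid=10, val=85

Found at index 10


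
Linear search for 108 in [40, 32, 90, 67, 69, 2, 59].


i=0: 40!=108
i=1: 32!=108
i=2: 90!=108
i=3: 67!=108
i=4: 69!=108
i=5: 2!=108
i=6: 59!=108

Not found, 7 comps


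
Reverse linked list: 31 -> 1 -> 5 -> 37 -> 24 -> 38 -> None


Step 1: curr=31, set curr.next=prev(None) | reversed so far: 31
Step 2: curr=1, set curr.next=prev(31) | reversed so far: 1 -> 31
Step 3: curr=5, set curr.next=prev(1) | reversed so far: 5 -> 1 -> 31
Step 4: curr=37, set curr.next=prev(5) | reversed so far: 37 -> 5 -> 1 -> 31
Step 5: curr=24, set curr.next=prev(37) | reversed so far: 24 -> 37 -> 5 -> 1 -> 31
Step 6: curr=38, set curr.next=prev(24) | reversed so far: 38 -> 24 -> 37 -> 5 -> 1 -> 31

38 -> 24 -> 37 -> 5 -> 1 -> 31 -> None


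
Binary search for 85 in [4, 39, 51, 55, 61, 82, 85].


Step 1: lo=0, hi=6, mid=3, val=55
Step 2: lo=4, hi=6, mid=5, val=82
Step 3: lo=6, hi=6, mid=6, val=85

Found at index 6


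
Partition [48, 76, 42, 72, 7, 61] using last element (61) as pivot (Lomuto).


Pivot: 61
  48 <= 61: advance i (no swap)
  42 <= 61: swap -> [48, 42, 76, 72, 7, 61]
  7 <= 61: swap -> [48, 42, 7, 72, 76, 61]
Place pivot at 3: [48, 42, 7, 61, 76, 72]

Partitioned: [48, 42, 7, 61, 76, 72]


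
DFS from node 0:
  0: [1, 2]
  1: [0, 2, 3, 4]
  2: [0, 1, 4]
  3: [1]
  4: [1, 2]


Visit 0, push [2, 1]
Visit 1, push [4, 3, 2]
Visit 2, push [4]
Visit 4, push []
Visit 3, push []

DFS order: [0, 1, 2, 4, 3]


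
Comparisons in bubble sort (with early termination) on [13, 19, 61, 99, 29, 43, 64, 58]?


Algorithm: bubble sort (with early termination)
Input: [13, 19, 61, 99, 29, 43, 64, 58]
Sorted: [13, 19, 29, 43, 58, 61, 64, 99]

22


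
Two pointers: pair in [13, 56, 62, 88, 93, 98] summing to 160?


lo=0(13)+hi=5(98)=111
lo=1(56)+hi=5(98)=154
lo=2(62)+hi=5(98)=160

Yes: 62+98=160


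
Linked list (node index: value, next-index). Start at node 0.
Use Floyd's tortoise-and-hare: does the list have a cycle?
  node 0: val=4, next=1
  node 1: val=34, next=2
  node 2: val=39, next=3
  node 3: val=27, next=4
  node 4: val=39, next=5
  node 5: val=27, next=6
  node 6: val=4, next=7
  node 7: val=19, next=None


Floyd's tortoise (slow, +1) and hare (fast, +2):
  init: slow=0, fast=0
  step 1: slow=1, fast=2
  step 2: slow=2, fast=4
  step 3: slow=3, fast=6
  step 4: fast 6->7->None, no cycle

Cycle: no


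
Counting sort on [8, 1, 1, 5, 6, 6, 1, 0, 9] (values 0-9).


Input: [8, 1, 1, 5, 6, 6, 1, 0, 9]
Counts: [1, 3, 0, 0, 0, 1, 2, 0, 1, 1]

Sorted: [0, 1, 1, 1, 5, 6, 6, 8, 9]


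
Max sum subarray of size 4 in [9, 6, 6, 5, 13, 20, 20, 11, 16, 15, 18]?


[0:4]: 26
[1:5]: 30
[2:6]: 44
[3:7]: 58
[4:8]: 64
[5:9]: 67
[6:10]: 62
[7:11]: 60

Max: 67 at [5:9]


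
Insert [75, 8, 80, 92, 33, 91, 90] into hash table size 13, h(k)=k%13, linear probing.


Insert 75: h=10 -> slot 10
Insert 8: h=8 -> slot 8
Insert 80: h=2 -> slot 2
Insert 92: h=1 -> slot 1
Insert 33: h=7 -> slot 7
Insert 91: h=0 -> slot 0
Insert 90: h=12 -> slot 12

Table: [91, 92, 80, None, None, None, None, 33, 8, None, 75, None, 90]


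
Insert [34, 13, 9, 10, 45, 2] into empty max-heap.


Insert 34: [34]
Insert 13: [34, 13]
Insert 9: [34, 13, 9]
Insert 10: [34, 13, 9, 10]
Insert 45: [45, 34, 9, 10, 13]
Insert 2: [45, 34, 9, 10, 13, 2]

Final heap: [45, 34, 9, 10, 13, 2]


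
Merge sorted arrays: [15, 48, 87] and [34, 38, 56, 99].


Take 15 from A
Take 34 from B
Take 38 from B
Take 48 from A
Take 56 from B
Take 87 from A

Merged: [15, 34, 38, 48, 56, 87, 99]


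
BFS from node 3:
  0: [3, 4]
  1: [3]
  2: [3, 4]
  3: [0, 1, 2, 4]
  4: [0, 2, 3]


Visit 3, enqueue [0, 1, 2, 4]
Visit 0, enqueue []
Visit 1, enqueue []
Visit 2, enqueue []
Visit 4, enqueue []

BFS order: [3, 0, 1, 2, 4]


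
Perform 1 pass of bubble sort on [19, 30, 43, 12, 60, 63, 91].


Initial: [19, 30, 43, 12, 60, 63, 91]
Pass 1: [19, 30, 12, 43, 60, 63, 91] (1 swaps)

After 1 pass: [19, 30, 12, 43, 60, 63, 91]


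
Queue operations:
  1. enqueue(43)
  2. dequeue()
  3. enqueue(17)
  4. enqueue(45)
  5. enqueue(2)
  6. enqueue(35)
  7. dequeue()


enqueue(43) -> [43]
dequeue()->43, []
enqueue(17) -> [17]
enqueue(45) -> [17, 45]
enqueue(2) -> [17, 45, 2]
enqueue(35) -> [17, 45, 2, 35]
dequeue()->17, [45, 2, 35]

Final queue: [45, 2, 35]


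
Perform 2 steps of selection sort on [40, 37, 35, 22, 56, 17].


Initial: [40, 37, 35, 22, 56, 17]
Step 1: min=17 at 5
  Swap: [17, 37, 35, 22, 56, 40]
Step 2: min=22 at 3
  Swap: [17, 22, 35, 37, 56, 40]

After 2 steps: [17, 22, 35, 37, 56, 40]


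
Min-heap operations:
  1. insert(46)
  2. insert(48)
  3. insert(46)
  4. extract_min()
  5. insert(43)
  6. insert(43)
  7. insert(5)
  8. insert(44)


insert(46) -> [46]
insert(48) -> [46, 48]
insert(46) -> [46, 48, 46]
extract_min()->46, [46, 48]
insert(43) -> [43, 48, 46]
insert(43) -> [43, 43, 46, 48]
insert(5) -> [5, 43, 46, 48, 43]
insert(44) -> [5, 43, 44, 48, 43, 46]

Final heap: [5, 43, 44, 48, 43, 46]


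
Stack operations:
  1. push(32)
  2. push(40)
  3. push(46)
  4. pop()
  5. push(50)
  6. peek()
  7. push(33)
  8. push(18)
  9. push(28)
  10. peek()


push(32) -> [32]
push(40) -> [32, 40]
push(46) -> [32, 40, 46]
pop()->46, [32, 40]
push(50) -> [32, 40, 50]
peek()->50
push(33) -> [32, 40, 50, 33]
push(18) -> [32, 40, 50, 33, 18]
push(28) -> [32, 40, 50, 33, 18, 28]
peek()->28

Final stack: [32, 40, 50, 33, 18, 28]


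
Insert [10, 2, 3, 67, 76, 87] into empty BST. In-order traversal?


Insert 10: root
Insert 2: L from 10
Insert 3: L from 10 -> R from 2
Insert 67: R from 10
Insert 76: R from 10 -> R from 67
Insert 87: R from 10 -> R from 67 -> R from 76

In-order: [2, 3, 10, 67, 76, 87]


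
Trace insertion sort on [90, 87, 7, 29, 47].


Initial: [90, 87, 7, 29, 47]
Insert 87: [87, 90, 7, 29, 47]
Insert 7: [7, 87, 90, 29, 47]
Insert 29: [7, 29, 87, 90, 47]
Insert 47: [7, 29, 47, 87, 90]

Sorted: [7, 29, 47, 87, 90]


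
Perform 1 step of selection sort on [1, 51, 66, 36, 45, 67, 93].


Initial: [1, 51, 66, 36, 45, 67, 93]
Step 1: min=1 at 0
  Swap: [1, 51, 66, 36, 45, 67, 93]

After 1 step: [1, 51, 66, 36, 45, 67, 93]


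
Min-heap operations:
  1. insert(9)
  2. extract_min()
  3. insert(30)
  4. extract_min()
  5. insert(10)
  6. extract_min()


insert(9) -> [9]
extract_min()->9, []
insert(30) -> [30]
extract_min()->30, []
insert(10) -> [10]
extract_min()->10, []

Final heap: []


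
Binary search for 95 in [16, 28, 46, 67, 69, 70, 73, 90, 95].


Step 1: lo=0, hi=8, mid=4, val=69
Step 2: lo=5, hi=8, mid=6, val=73
Step 3: lo=7, hi=8, mid=7, val=90
Step 4: lo=8, hi=8, mid=8, val=95

Found at index 8


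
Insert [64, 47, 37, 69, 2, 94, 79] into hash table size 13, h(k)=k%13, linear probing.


Insert 64: h=12 -> slot 12
Insert 47: h=8 -> slot 8
Insert 37: h=11 -> slot 11
Insert 69: h=4 -> slot 4
Insert 2: h=2 -> slot 2
Insert 94: h=3 -> slot 3
Insert 79: h=1 -> slot 1

Table: [None, 79, 2, 94, 69, None, None, None, 47, None, None, 37, 64]


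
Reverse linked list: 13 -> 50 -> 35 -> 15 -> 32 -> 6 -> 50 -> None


Step 1: curr=13, set curr.next=prev(None) | reversed so far: 13
Step 2: curr=50, set curr.next=prev(13) | reversed so far: 50 -> 13
Step 3: curr=35, set curr.next=prev(50) | reversed so far: 35 -> 50 -> 13
Step 4: curr=15, set curr.next=prev(35) | reversed so far: 15 -> 35 -> 50 -> 13
Step 5: curr=32, set curr.next=prev(15) | reversed so far: 32 -> 15 -> 35 -> 50 -> 13
Step 6: curr=6, set curr.next=prev(32) | reversed so far: 6 -> 32 -> 15 -> 35 -> 50 -> 13
Step 7: curr=50, set curr.next=prev(6) | reversed so far: 50 -> 6 -> 32 -> 15 -> 35 -> 50 -> 13

50 -> 6 -> 32 -> 15 -> 35 -> 50 -> 13 -> None


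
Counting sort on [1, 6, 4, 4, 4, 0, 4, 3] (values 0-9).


Input: [1, 6, 4, 4, 4, 0, 4, 3]
Counts: [1, 1, 0, 1, 4, 0, 1, 0, 0, 0]

Sorted: [0, 1, 3, 4, 4, 4, 4, 6]


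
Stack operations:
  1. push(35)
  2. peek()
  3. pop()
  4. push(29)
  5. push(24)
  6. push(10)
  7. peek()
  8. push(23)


push(35) -> [35]
peek()->35
pop()->35, []
push(29) -> [29]
push(24) -> [29, 24]
push(10) -> [29, 24, 10]
peek()->10
push(23) -> [29, 24, 10, 23]

Final stack: [29, 24, 10, 23]


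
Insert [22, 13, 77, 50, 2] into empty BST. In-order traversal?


Insert 22: root
Insert 13: L from 22
Insert 77: R from 22
Insert 50: R from 22 -> L from 77
Insert 2: L from 22 -> L from 13

In-order: [2, 13, 22, 50, 77]


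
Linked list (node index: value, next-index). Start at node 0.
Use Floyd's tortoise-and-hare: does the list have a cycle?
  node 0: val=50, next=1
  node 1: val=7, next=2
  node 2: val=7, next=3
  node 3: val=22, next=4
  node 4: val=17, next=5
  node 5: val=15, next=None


Floyd's tortoise (slow, +1) and hare (fast, +2):
  init: slow=0, fast=0
  step 1: slow=1, fast=2
  step 2: slow=2, fast=4
  step 3: fast 4->5->None, no cycle

Cycle: no


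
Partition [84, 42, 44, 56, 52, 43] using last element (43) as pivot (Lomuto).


Pivot: 43
  42 <= 43: swap -> [42, 84, 44, 56, 52, 43]
Place pivot at 1: [42, 43, 44, 56, 52, 84]

Partitioned: [42, 43, 44, 56, 52, 84]


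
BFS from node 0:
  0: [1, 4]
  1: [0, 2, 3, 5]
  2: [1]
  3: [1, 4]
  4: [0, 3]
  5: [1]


Visit 0, enqueue [1, 4]
Visit 1, enqueue [2, 3, 5]
Visit 4, enqueue []
Visit 2, enqueue []
Visit 3, enqueue []
Visit 5, enqueue []

BFS order: [0, 1, 4, 2, 3, 5]


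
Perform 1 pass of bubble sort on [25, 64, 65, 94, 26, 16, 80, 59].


Initial: [25, 64, 65, 94, 26, 16, 80, 59]
Pass 1: [25, 64, 65, 26, 16, 80, 59, 94] (4 swaps)

After 1 pass: [25, 64, 65, 26, 16, 80, 59, 94]


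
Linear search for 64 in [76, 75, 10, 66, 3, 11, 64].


i=0: 76!=64
i=1: 75!=64
i=2: 10!=64
i=3: 66!=64
i=4: 3!=64
i=5: 11!=64
i=6: 64==64 found!

Found at 6, 7 comps


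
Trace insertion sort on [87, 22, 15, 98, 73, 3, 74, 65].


Initial: [87, 22, 15, 98, 73, 3, 74, 65]
Insert 22: [22, 87, 15, 98, 73, 3, 74, 65]
Insert 15: [15, 22, 87, 98, 73, 3, 74, 65]
Insert 98: [15, 22, 87, 98, 73, 3, 74, 65]
Insert 73: [15, 22, 73, 87, 98, 3, 74, 65]
Insert 3: [3, 15, 22, 73, 87, 98, 74, 65]
Insert 74: [3, 15, 22, 73, 74, 87, 98, 65]
Insert 65: [3, 15, 22, 65, 73, 74, 87, 98]

Sorted: [3, 15, 22, 65, 73, 74, 87, 98]


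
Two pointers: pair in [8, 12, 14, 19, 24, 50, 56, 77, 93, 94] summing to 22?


lo=0(8)+hi=9(94)=102
lo=0(8)+hi=8(93)=101
lo=0(8)+hi=7(77)=85
lo=0(8)+hi=6(56)=64
lo=0(8)+hi=5(50)=58
lo=0(8)+hi=4(24)=32
lo=0(8)+hi=3(19)=27
lo=0(8)+hi=2(14)=22

Yes: 8+14=22


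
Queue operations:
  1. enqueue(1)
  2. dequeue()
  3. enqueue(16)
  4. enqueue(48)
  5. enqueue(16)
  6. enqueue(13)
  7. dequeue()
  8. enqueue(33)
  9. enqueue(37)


enqueue(1) -> [1]
dequeue()->1, []
enqueue(16) -> [16]
enqueue(48) -> [16, 48]
enqueue(16) -> [16, 48, 16]
enqueue(13) -> [16, 48, 16, 13]
dequeue()->16, [48, 16, 13]
enqueue(33) -> [48, 16, 13, 33]
enqueue(37) -> [48, 16, 13, 33, 37]

Final queue: [48, 16, 13, 33, 37]


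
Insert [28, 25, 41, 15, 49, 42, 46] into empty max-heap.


Insert 28: [28]
Insert 25: [28, 25]
Insert 41: [41, 25, 28]
Insert 15: [41, 25, 28, 15]
Insert 49: [49, 41, 28, 15, 25]
Insert 42: [49, 41, 42, 15, 25, 28]
Insert 46: [49, 41, 46, 15, 25, 28, 42]

Final heap: [49, 41, 46, 15, 25, 28, 42]


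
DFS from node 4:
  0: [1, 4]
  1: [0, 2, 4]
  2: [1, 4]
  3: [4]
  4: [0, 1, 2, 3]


Visit 4, push [3, 2, 1, 0]
Visit 0, push [1]
Visit 1, push [2]
Visit 2, push []
Visit 3, push []

DFS order: [4, 0, 1, 2, 3]


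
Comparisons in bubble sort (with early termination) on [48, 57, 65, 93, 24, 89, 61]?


Algorithm: bubble sort (with early termination)
Input: [48, 57, 65, 93, 24, 89, 61]
Sorted: [24, 48, 57, 61, 65, 89, 93]

20


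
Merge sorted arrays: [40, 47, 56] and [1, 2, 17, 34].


Take 1 from B
Take 2 from B
Take 17 from B
Take 34 from B

Merged: [1, 2, 17, 34, 40, 47, 56]


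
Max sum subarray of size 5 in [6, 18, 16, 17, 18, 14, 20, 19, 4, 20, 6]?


[0:5]: 75
[1:6]: 83
[2:7]: 85
[3:8]: 88
[4:9]: 75
[5:10]: 77
[6:11]: 69

Max: 88 at [3:8]


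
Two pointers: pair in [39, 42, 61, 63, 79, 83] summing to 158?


lo=0(39)+hi=5(83)=122
lo=1(42)+hi=5(83)=125
lo=2(61)+hi=5(83)=144
lo=3(63)+hi=5(83)=146
lo=4(79)+hi=5(83)=162

No pair found


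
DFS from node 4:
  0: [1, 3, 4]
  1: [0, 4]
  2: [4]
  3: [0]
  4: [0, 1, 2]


Visit 4, push [2, 1, 0]
Visit 0, push [3, 1]
Visit 1, push []
Visit 3, push []
Visit 2, push []

DFS order: [4, 0, 1, 3, 2]


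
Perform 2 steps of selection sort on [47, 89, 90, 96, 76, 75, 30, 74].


Initial: [47, 89, 90, 96, 76, 75, 30, 74]
Step 1: min=30 at 6
  Swap: [30, 89, 90, 96, 76, 75, 47, 74]
Step 2: min=47 at 6
  Swap: [30, 47, 90, 96, 76, 75, 89, 74]

After 2 steps: [30, 47, 90, 96, 76, 75, 89, 74]


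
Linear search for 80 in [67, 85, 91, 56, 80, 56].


i=0: 67!=80
i=1: 85!=80
i=2: 91!=80
i=3: 56!=80
i=4: 80==80 found!

Found at 4, 5 comps


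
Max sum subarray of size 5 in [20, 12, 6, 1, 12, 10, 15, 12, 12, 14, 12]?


[0:5]: 51
[1:6]: 41
[2:7]: 44
[3:8]: 50
[4:9]: 61
[5:10]: 63
[6:11]: 65

Max: 65 at [6:11]


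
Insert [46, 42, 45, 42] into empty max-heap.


Insert 46: [46]
Insert 42: [46, 42]
Insert 45: [46, 42, 45]
Insert 42: [46, 42, 45, 42]

Final heap: [46, 42, 45, 42]


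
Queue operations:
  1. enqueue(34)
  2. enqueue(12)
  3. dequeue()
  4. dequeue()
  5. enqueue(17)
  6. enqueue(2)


enqueue(34) -> [34]
enqueue(12) -> [34, 12]
dequeue()->34, [12]
dequeue()->12, []
enqueue(17) -> [17]
enqueue(2) -> [17, 2]

Final queue: [17, 2]


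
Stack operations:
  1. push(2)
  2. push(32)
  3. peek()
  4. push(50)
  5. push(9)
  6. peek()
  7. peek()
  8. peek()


push(2) -> [2]
push(32) -> [2, 32]
peek()->32
push(50) -> [2, 32, 50]
push(9) -> [2, 32, 50, 9]
peek()->9
peek()->9
peek()->9

Final stack: [2, 32, 50, 9]


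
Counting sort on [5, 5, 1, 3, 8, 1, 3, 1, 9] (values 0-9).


Input: [5, 5, 1, 3, 8, 1, 3, 1, 9]
Counts: [0, 3, 0, 2, 0, 2, 0, 0, 1, 1]

Sorted: [1, 1, 1, 3, 3, 5, 5, 8, 9]


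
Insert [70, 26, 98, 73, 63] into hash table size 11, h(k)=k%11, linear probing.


Insert 70: h=4 -> slot 4
Insert 26: h=4, 1 probes -> slot 5
Insert 98: h=10 -> slot 10
Insert 73: h=7 -> slot 7
Insert 63: h=8 -> slot 8

Table: [None, None, None, None, 70, 26, None, 73, 63, None, 98]


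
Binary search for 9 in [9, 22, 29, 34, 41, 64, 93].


Step 1: lo=0, hi=6, mid=3, val=34
Step 2: lo=0, hi=2, mid=1, val=22
Step 3: lo=0, hi=0, mid=0, val=9

Found at index 0


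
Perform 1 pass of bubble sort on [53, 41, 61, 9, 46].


Initial: [53, 41, 61, 9, 46]
Pass 1: [41, 53, 9, 46, 61] (3 swaps)

After 1 pass: [41, 53, 9, 46, 61]


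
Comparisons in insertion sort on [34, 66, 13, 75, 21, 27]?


Algorithm: insertion sort
Input: [34, 66, 13, 75, 21, 27]
Sorted: [13, 21, 27, 34, 66, 75]

12


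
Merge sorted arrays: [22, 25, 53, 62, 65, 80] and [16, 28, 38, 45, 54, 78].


Take 16 from B
Take 22 from A
Take 25 from A
Take 28 from B
Take 38 from B
Take 45 from B
Take 53 from A
Take 54 from B
Take 62 from A
Take 65 from A
Take 78 from B

Merged: [16, 22, 25, 28, 38, 45, 53, 54, 62, 65, 78, 80]


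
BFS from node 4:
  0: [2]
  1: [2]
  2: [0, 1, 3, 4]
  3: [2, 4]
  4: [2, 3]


Visit 4, enqueue [2, 3]
Visit 2, enqueue [0, 1]
Visit 3, enqueue []
Visit 0, enqueue []
Visit 1, enqueue []

BFS order: [4, 2, 3, 0, 1]


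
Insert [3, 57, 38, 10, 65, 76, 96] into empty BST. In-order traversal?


Insert 3: root
Insert 57: R from 3
Insert 38: R from 3 -> L from 57
Insert 10: R from 3 -> L from 57 -> L from 38
Insert 65: R from 3 -> R from 57
Insert 76: R from 3 -> R from 57 -> R from 65
Insert 96: R from 3 -> R from 57 -> R from 65 -> R from 76

In-order: [3, 10, 38, 57, 65, 76, 96]


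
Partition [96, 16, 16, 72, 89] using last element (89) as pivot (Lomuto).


Pivot: 89
  16 <= 89: swap -> [16, 96, 16, 72, 89]
  16 <= 89: swap -> [16, 16, 96, 72, 89]
  72 <= 89: swap -> [16, 16, 72, 96, 89]
Place pivot at 3: [16, 16, 72, 89, 96]

Partitioned: [16, 16, 72, 89, 96]


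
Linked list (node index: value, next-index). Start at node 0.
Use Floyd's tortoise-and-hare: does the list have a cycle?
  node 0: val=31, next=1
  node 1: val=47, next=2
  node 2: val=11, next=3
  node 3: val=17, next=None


Floyd's tortoise (slow, +1) and hare (fast, +2):
  init: slow=0, fast=0
  step 1: slow=1, fast=2
  step 2: fast 2->3->None, no cycle

Cycle: no
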